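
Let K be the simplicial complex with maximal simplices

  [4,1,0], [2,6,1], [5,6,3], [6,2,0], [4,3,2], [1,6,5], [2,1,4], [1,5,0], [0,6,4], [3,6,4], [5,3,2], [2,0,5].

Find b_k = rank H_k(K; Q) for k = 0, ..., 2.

b_0 = 1, b_1 = 0, b_2 = 0.

K has 7 vertices, 18 edges, 12 triangles.
rank ∂_0 = 0, rank ∂_1 = 6 ⇒ b_0 = 7 − 0 − 6 = 1; all invariant factors of ∂_1 are 1 so no torsion. So H_0 = Z.
rank ∂_1 = 6, rank ∂_2 = 12 ⇒ b_1 = 18 − 6 − 12 = 0; ∂_2 has invariant factor(s) [2] giving torsion. So H_1 = Z/2.
rank ∂_2 = 12, rank ∂_3 = 0 ⇒ b_2 = 12 − 12 − 0 = 0. So H_2 = 0.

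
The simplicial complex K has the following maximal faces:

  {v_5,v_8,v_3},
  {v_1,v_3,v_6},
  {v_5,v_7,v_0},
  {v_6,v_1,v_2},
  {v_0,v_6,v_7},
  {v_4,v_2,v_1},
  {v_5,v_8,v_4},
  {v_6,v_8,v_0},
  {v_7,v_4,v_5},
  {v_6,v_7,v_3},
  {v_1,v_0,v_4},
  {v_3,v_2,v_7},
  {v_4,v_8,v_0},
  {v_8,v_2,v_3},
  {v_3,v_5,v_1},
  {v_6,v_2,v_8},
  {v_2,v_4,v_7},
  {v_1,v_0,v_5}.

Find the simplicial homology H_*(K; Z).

H_0 ≅ Z,  H_1 ≅ Z ⊕ Z/2Z,  H_2 = 0.

Order the vertices as v_0 < v_1 < v_2 < v_3 < v_4 < v_5 < v_6 < v_7 < v_8. Listing each simplex with vertices in this order, K has dimension 2 with simplices:

  0-simplices (9): [v_0], [v_1], [v_2], [v_3], [v_4], [v_5], [v_6], [v_7], [v_8]
  1-simplices (27): (27 of them)
  2-simplices (18): (18 of them)

Hence C_0 ≅ Z^9, C_1 ≅ Z^27, C_2 ≅ Z^18.

Boundary ∂_1: C_1 → C_0 is given by ∂[p,q] = [q] − [p].
The 9×27 boundary matrix has rank 8 and Smith normal form diag(1,1,1,1,1,1,1,1).

∂_2: C_2 → C_1 acts by ∂[p,q,r] = [q,r] − [p,r] + [p,q]. For instance
  ∂[v_0,v_1,v_4] = [v_1,v_4] − [v_0,v_4] + [v_0,v_1],
  ∂[v_1,v_2,v_4] = [v_2,v_4] − [v_1,v_4] + [v_1,v_2].
This gives a 27×18 integer matrix of rank 18; reducing to Smith normal form yields diagonal entries (1,1,1,1,1,1,1,1,1,1,1,1,1,1,1,1,1,2).

Now H_k = ker ∂_k / im ∂_{k+1}, so:

  H_0: rank C_0 − rank ∂_1 = 9 − 8 = 1, and the invariant factors of ∂_1 are all 1, so H_0 = Z.
  H_1: rank ker ∂_1 − rank ∂_2 = (27 − 8) − 18 = 1, and ∂_2 has invariant factor 2 > 1, so H_1 = Z ⊕ Z/2Z.
  H_2: rank ker ∂_2 − rank ∂_3 = (18 − 18) − 0 = 0, and there is no ∂_3, so H_2 = 0.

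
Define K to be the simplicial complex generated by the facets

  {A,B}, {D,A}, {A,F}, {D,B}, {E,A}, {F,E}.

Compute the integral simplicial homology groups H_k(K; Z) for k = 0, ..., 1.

Fix the vertex order A < B < D < E < F and write every simplex with vertices in increasing order. Then dim K = 1 and the simplices of K are:

  0-simplices (5): A, B, D, E, F
  1-simplices (6): AB, AD, AE, AF, BD, EF

Hence C_0 ≅ Z^5, C_1 ≅ Z^6.

Boundary ∂_1: C_1 → C_0 maps an edge to its endpoints' difference, ∂[p,q] = q − p. For instance
  ∂BD = D − B.
The resulting 5×6 matrix has rank 4, and its Smith normal form has invariant factors (1,1,1,1).

Computing H_k = (kernel of ∂_k) / (image of ∂_{k+1}):

  H_0: rank C_0 − rank ∂_1 = 5 − 4 = 1, and the invariant factors of ∂_1 are all 1, so H_0 = Z.
  H_1: rank ker ∂_1 − rank ∂_2 = (6 − 4) − 0 = 2, and there is no ∂_2, so H_1 = Z^2.

As a check, the Euler characteristic is 5 − 6 = -1, which agrees with 1 − 2 = -1.
(K is a triangulation of a wedge of 2 circles.)

H_0 ≅ Z,  H_1 ≅ Z^2.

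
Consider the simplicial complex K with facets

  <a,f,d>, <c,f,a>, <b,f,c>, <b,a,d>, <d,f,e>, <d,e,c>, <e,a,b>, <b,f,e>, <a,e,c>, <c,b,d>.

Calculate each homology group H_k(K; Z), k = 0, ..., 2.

H_0 = Z,  H_1 = Z/2,  H_2 = 0.

K has 6 vertices, 15 edges, 10 triangles.
rank ∂_0 = 0, rank ∂_1 = 5 ⇒ b_0 = 6 − 0 − 5 = 1; all invariant factors of ∂_1 are 1 so no torsion. So H_0 ≅ Z.
rank ∂_1 = 5, rank ∂_2 = 10 ⇒ b_1 = 15 − 5 − 10 = 0; ∂_2 has invariant factor(s) [2] giving torsion. So H_1 ≅ Z/2.
rank ∂_2 = 10, rank ∂_3 = 0 ⇒ b_2 = 10 − 10 − 0 = 0. So H_2 ≅ 0.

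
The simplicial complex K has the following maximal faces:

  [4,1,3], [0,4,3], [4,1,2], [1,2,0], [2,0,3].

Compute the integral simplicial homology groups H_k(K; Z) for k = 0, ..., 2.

Take the total order 0 < 1 < 2 < 3 < 4 on the vertex set. Then K (dimension 2) consists of the simplices:

  0-simplices (5): [0], [1], [2], [3], [4]
  1-simplices (10): [0,1], [0,2], [0,3], [0,4], [1,2], [1,3], [1,4], [2,3], [2,4], [3,4]
  2-simplices (5): [0,1,2], [0,2,3], [0,3,4], [1,2,4], [1,3,4]

giving chain groups C_0 ≅ Z^5, C_1 ≅ Z^10, C_2 ≅ Z^5.

Boundary ∂_1: C_1 → C_0 sends each edge [p,q] (with p < q) to q − p. For instance
  ∂[1,3] = [3] − [1].
The 5×10 boundary matrix has rank 4 and Smith normal form diag(1,1,1,1).

The boundary map ∂_2: C_2 → C_1 sends each 2-simplex [p,q,r] to [q,r] − [p,r] + [p,q]. For instance
  ∂[1,3,4] = [3,4] − [1,4] + [1,3],
  ∂[0,1,2] = [1,2] − [0,2] + [0,1].
As a 10×5 matrix over Z this has rank 5, with invariant factors (1,1,1,1,1).

Computing H_k = (kernel of ∂_k) / (image of ∂_{k+1}):

  H_0: rank C_0 − rank ∂_1 = 5 − 4 = 1, and the invariant factors of ∂_1 are all 1, so H_0 = Z.
  H_1: rank ker ∂_1 − rank ∂_2 = (10 − 4) − 5 = 1, and the invariant factors of ∂_2 are all 1, so H_1 = Z.
  H_2: rank ker ∂_2 − rank ∂_3 = (5 − 5) − 0 = 0, and there is no ∂_3, so H_2 = 0.

(K is a triangulation of the Möbius band.)

H_0 = Z,  H_1 = Z,  H_2 = 0.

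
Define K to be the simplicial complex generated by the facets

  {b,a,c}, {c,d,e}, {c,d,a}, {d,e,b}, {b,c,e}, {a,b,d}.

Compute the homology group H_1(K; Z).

Take the total order a < b < c < d < e on the vertex set. Then K (dimension 2) consists of the simplices:

  0-simplices (5): a, b, c, d, e
  1-simplices (9): ab, ac, ad, bc, bd, be, cd, ce, de
  2-simplices (6): abc, abd, acd, bce, bde, cde

giving chain groups C_0 ≅ Z^5, C_1 ≅ Z^9, C_2 ≅ Z^6.

∂_1: C_1 → C_0 maps an edge to its endpoints' difference, ∂[p,q] = q − p.
As a 5×9 matrix over Z this has rank 4, with invariant factors (1,1,1,1).

∂_2: C_2 → C_1 acts by ∂[p,q,r] = [q,r] − [p,r] + [p,q]. For instance
  ∂cde = de − ce + cd,
  ∂bce = ce − be + bc.
As a 9×6 matrix over Z this has rank 5, with invariant factors (1,1,1,1,1).

Reading off H_k = ker ∂_k / im ∂_{k+1}:

  H_1: rank ker ∂_1 − rank ∂_2 = (9 − 4) − 5 = 0, and the invariant factors of ∂_2 are all 1, so H_1 ≅ 0.

(K is a triangulation of the 2-sphere S^2.)

H_1 = 0.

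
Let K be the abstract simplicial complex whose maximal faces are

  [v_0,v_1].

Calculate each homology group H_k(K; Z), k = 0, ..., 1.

H_0 ≅ Z,  H_1 = 0.

Order the vertices as v_0 < v_1. Listing each simplex with vertices in this order, K has dimension 1 with simplices:

  0-simplices (2): [v_0], [v_1]
  1-simplices (1): [v_0,v_1]

Hence C_0 ≅ Z^2, C_1 ≅ Z^1.

Boundary ∂_1: C_1 → C_0 sends each edge [p,q] (with p < q) to q − p. For instance
  ∂[v_0,v_1] = [v_1] − [v_0].
The resulting 2×1 matrix has rank 1, and its Smith normal form has invariant factors (1).

Reading off H_k = ker ∂_k / im ∂_{k+1}:

  H_0: rank C_0 − rank ∂_1 = 2 − 1 = 1, and the invariant factors of ∂_1 are all 1, so H_0 ≅ Z.
  H_1: rank ker ∂_1 − rank ∂_2 = (1 − 1) − 0 = 0, and there is no ∂_2, so H_1 ≅ 0.

As a check, the Euler characteristic is 2 − 1 = 1, which agrees with 1 − 0 = 1.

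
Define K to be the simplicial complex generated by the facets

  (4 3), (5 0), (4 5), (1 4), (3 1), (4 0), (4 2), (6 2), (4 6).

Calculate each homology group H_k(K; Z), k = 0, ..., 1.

Fix the vertex order 0 < 1 < 2 < 3 < 4 < 5 < 6 and write every simplex with vertices in increasing order. Then dim K = 1 and the simplices of K are:

  0-simplices (7): [0], [1], [2], [3], [4], [5], [6]
  1-simplices (9): [0,4], [0,5], [1,3], [1,4], [2,4], [2,6], [3,4], [4,5], [4,6]

Hence C_0 ≅ Z^7, C_1 ≅ Z^9.

∂_1: C_1 → C_0 is given by ∂[p,q] = [q] − [p]. For instance
  ∂[0,4] = [4] − [0].
The 7×9 boundary matrix has rank 6 and Smith normal form diag(1,1,1,1,1,1).

From H_k ≅ ker(∂_k) / im(∂_{k+1}) we obtain:

  H_0: rank C_0 − rank ∂_1 = 7 − 6 = 1, and the invariant factors of ∂_1 are all 1, so H_0 ≅ Z.
  H_1: rank ker ∂_1 − rank ∂_2 = (9 − 6) − 0 = 3, and there is no ∂_2, so H_1 ≅ Z^3.

As a check, the Euler characteristic is 7 − 9 = -2, which agrees with 1 − 3 = -2.

H_0 = Z,  H_1 = Z^3.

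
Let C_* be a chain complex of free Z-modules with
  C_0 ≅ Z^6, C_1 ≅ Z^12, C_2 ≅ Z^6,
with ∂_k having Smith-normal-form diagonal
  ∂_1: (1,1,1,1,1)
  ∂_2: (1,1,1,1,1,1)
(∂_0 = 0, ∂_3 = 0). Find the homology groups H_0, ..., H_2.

H_0 = Z,  H_1 = Z,  H_2 = 0.

H_0: b_0 = 6 − 0 − 5 = 1; torsion from ∂_1 factors > 1: none. So H_0 = Z.
H_1: b_1 = 12 − 5 − 6 = 1; torsion from ∂_2 factors > 1: none. So H_1 = Z.
H_2: b_2 = 6 − 6 − 0 = 0; torsion from ∂_3 factors > 1: none. So H_2 = 0.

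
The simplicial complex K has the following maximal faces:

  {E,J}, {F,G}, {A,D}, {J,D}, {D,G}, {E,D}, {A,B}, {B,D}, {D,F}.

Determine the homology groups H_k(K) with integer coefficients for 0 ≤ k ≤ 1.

H_0 ≅ Z,  H_1 ≅ Z^3.

Order the vertices as A < B < D < E < F < G < J. Listing each simplex with vertices in this order, K has dimension 1 with simplices:

  0-simplices (7): A, B, D, E, F, G, J
  1-simplices (9): AB, AD, BD, DE, DF, DG, DJ, EJ, FG

so the chain groups are C_0 ≅ Z^7, C_1 ≅ Z^9.

∂_1: C_1 → C_0 sends each edge [p,q] (with p < q) to q − p.
The resulting 7×9 matrix has rank 6, and its Smith normal form has invariant factors (1,1,1,1,1,1).

Reading off H_k = ker ∂_k / im ∂_{k+1}:

  H_0: rank C_0 − rank ∂_1 = 7 − 6 = 1, and the invariant factors of ∂_1 are all 1, so H_0 ≅ Z.
  H_1: rank ker ∂_1 − rank ∂_2 = (9 − 6) − 0 = 3, and there is no ∂_2, so H_1 ≅ Z^3.

(K is a triangulation of a wedge of 3 circles.)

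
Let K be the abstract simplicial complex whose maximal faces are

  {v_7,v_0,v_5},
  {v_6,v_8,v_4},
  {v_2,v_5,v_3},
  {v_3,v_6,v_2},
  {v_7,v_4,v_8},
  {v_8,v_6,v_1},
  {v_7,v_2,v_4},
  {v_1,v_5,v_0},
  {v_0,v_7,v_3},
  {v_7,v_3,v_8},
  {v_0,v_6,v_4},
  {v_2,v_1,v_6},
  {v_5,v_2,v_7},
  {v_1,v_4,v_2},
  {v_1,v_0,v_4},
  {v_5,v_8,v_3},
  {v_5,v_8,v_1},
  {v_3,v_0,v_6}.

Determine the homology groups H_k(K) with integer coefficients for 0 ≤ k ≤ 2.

H_0 ≅ Z,  H_1 ≅ Z ⊕ Z/2,  H_2 = 0.

K has 9 vertices, 27 edges, 18 triangles.
rank ∂_0 = 0, rank ∂_1 = 8 ⇒ b_0 = 9 − 0 − 8 = 1; all invariant factors of ∂_1 are 1 so no torsion. So H_0 = Z.
rank ∂_1 = 8, rank ∂_2 = 18 ⇒ b_1 = 27 − 8 − 18 = 1; ∂_2 has invariant factor(s) [2] giving torsion. So H_1 = Z ⊕ Z/2.
rank ∂_2 = 18, rank ∂_3 = 0 ⇒ b_2 = 18 − 18 − 0 = 0. So H_2 = 0.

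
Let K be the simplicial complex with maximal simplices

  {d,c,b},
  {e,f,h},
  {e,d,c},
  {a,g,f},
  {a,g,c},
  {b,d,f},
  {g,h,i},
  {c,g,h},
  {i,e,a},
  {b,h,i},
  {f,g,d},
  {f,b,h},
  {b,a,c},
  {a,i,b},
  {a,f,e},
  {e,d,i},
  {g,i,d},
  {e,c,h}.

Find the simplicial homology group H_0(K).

H_0 = Z.

K has 9 vertices, 27 edges, 18 triangles.
rank ∂_0 = 0, rank ∂_1 = 8 ⇒ b_0 = 9 − 0 − 8 = 1; all invariant factors of ∂_1 are 1 so no torsion. So H_0 ≅ Z.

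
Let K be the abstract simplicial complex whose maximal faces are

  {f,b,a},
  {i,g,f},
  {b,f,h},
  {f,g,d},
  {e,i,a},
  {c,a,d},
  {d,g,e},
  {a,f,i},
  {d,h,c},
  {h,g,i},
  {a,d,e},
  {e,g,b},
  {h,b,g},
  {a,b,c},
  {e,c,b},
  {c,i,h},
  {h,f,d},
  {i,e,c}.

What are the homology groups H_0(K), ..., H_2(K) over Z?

We work with the vertex ordering a < b < c < d < e < f < g < h < i. The simplices of K, each written with vertices in increasing order, are:

  0-simplices (9): a, b, c, d, e, f, g, h, i
  1-simplices (27): ab, ac, ad, ae, af, ai, bc, be, bf, bg, bh, cd, ce, ch, ci, de, df, dg, dh, eg, ei, fg, fh, fi, gh, gi, hi
  2-simplices (18): abc, abf, acd, ade, aei, afi, bce, beg, bfh, bgh, cdh, cei, chi, deg, dfg, dfh, fgi, ghi

so the chain groups are C_0 ≅ Z^9, C_1 ≅ Z^27, C_2 ≅ Z^18.

∂_1: C_1 → C_0 is given by ∂[p,q] = [q] − [p]. For instance
  ∂dg = g − d.
This gives a 9×27 integer matrix of rank 8; reducing to Smith normal form yields diagonal entries (1,1,1,1,1,1,1,1).

∂_2: C_2 → C_1 maps a triangle to the signed sum of its edges. For instance
  ∂chi = hi − ci + ch,
  ∂bgh = gh − bh + bg.
As a 27×18 matrix over Z this has rank 18, with invariant factors (1,1,1,1,1,1,1,1,1,1,1,1,1,1,1,1,1,2).

Reading off H_k = ker ∂_k / im ∂_{k+1}:

  H_0: rank C_0 − rank ∂_1 = 9 − 8 = 1, and the invariant factors of ∂_1 are all 1, so H_0 = Z.
  H_1: rank ker ∂_1 − rank ∂_2 = (27 − 8) − 18 = 1, and ∂_2 has invariant factor 2 > 1, so H_1 = Z ⊕ Z/2.
  H_2: rank ker ∂_2 − rank ∂_3 = (18 − 18) − 0 = 0, and there is no ∂_3, so H_2 = 0.

(K is a triangulation of the Klein bottle.)

H_0 ≅ Z,  H_1 ≅ Z ⊕ Z/2,  H_2 = 0.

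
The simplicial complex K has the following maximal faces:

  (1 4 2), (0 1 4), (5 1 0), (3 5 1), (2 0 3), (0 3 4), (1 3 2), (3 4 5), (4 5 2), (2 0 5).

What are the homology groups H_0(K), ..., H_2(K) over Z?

H_0 ≅ Z,  H_1 ≅ Z/2,  H_2 = 0.

Order the vertices as 0 < 1 < 2 < 3 < 4 < 5. Listing each simplex with vertices in this order, K has dimension 2 with simplices:

  0-simplices (6): [0], [1], [2], [3], [4], [5]
  1-simplices (15): [0,1], [0,2], [0,3], [0,4], [0,5], [1,2], [1,3], [1,4], [1,5], [2,3], [2,4], [2,5], [3,4], [3,5], [4,5]
  2-simplices (10): [0,1,4], [0,1,5], [0,2,3], [0,2,5], [0,3,4], [1,2,3], [1,2,4], [1,3,5], [2,4,5], [3,4,5]

giving chain groups C_0 ≅ Z^6, C_1 ≅ Z^15, C_2 ≅ Z^10.

The boundary map ∂_1: C_1 → C_0 maps an edge to its endpoints' difference, ∂[p,q] = q − p. For instance
  ∂[1,3] = [3] − [1].
As a 6×15 matrix over Z this has rank 5, with invariant factors (1,1,1,1,1).

Boundary ∂_2: C_2 → C_1 acts by ∂[p,q,r] = [q,r] − [p,r] + [p,q]. For instance
  ∂[3,4,5] = [4,5] − [3,5] + [3,4],
  ∂[2,4,5] = [4,5] − [2,5] + [2,4].
The 15×10 boundary matrix has rank 10 and Smith normal form diag(1,1,1,1,1,1,1,1,1,2).

Reading off H_k = ker ∂_k / im ∂_{k+1}:

  H_0: rank C_0 − rank ∂_1 = 6 − 5 = 1, and the invariant factors of ∂_1 are all 1, so H_0 ≅ Z.
  H_1: rank ker ∂_1 − rank ∂_2 = (15 − 5) − 10 = 0, and ∂_2 has invariant factor 2 > 1, so H_1 ≅ Z/2.
  H_2: rank ker ∂_2 − rank ∂_3 = (10 − 10) − 0 = 0, and there is no ∂_3, so H_2 ≅ 0.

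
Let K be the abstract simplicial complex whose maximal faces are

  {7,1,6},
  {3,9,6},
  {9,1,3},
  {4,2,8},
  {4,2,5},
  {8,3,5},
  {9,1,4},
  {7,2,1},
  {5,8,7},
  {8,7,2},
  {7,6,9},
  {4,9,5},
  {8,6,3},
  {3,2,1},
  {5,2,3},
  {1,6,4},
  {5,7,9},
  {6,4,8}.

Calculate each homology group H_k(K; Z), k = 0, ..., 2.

We work with the vertex ordering 1 < 2 < 3 < 4 < 5 < 6 < 7 < 8 < 9. The simplices of K, each written with vertices in increasing order, are:

  0-simplices (9): [1], [2], [3], [4], [5], [6], [7], [8], [9]
  1-simplices (27): (27 of them)
  2-simplices (18): [1,2,3], [1,2,7], [1,3,9], [1,4,6], [1,4,9], [1,6,7], [2,3,5], [2,4,5], [2,4,8], [2,7,8], [3,5,8], [3,6,8], [3,6,9], [4,5,9], [4,6,8], [5,7,8], [5,7,9], [6,7,9]

Hence C_0 ≅ Z^9, C_1 ≅ Z^27, C_2 ≅ Z^18.

The boundary map ∂_1: C_1 → C_0 maps an edge to its endpoints' difference, ∂[p,q] = q − p. For instance
  ∂[1,2] = [2] − [1].
The 9×27 boundary matrix has rank 8 and Smith normal form diag(1,1,1,1,1,1,1,1).

Boundary ∂_2: C_2 → C_1 sends each 2-simplex [p,q,r] to [q,r] − [p,r] + [p,q]. For instance
  ∂[1,3,9] = [3,9] − [1,9] + [1,3],
  ∂[1,4,9] = [4,9] − [1,9] + [1,4].
This gives a 27×18 integer matrix of rank 18; reducing to Smith normal form yields diagonal entries (1,1,1,1,1,1,1,1,1,1,1,1,1,1,1,1,1,2).

Computing H_k = (kernel of ∂_k) / (image of ∂_{k+1}):

  H_0: rank C_0 − rank ∂_1 = 9 − 8 = 1, and the invariant factors of ∂_1 are all 1, so H_0 = Z.
  H_1: rank ker ∂_1 − rank ∂_2 = (27 − 8) − 18 = 1, and ∂_2 has invariant factor 2 > 1, so H_1 = Z ⊕ Z/2.
  H_2: rank ker ∂_2 − rank ∂_3 = (18 − 18) − 0 = 0, and there is no ∂_3, so H_2 = 0.

(K is a triangulation of the Klein bottle.)

H_0 = Z,  H_1 = Z ⊕ Z/2,  H_2 = 0.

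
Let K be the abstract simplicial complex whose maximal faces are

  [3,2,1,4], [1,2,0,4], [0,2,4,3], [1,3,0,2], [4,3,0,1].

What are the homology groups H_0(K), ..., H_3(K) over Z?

H_0 = Z,  H_1 = 0,  H_2 = 0,  H_3 = Z.

Order the vertices as 0 < 1 < 2 < 3 < 4. Listing each simplex with vertices in this order, K has dimension 3 with simplices:

  0-simplices (5): [0], [1], [2], [3], [4]
  1-simplices (10): [0,1], [0,2], [0,3], [0,4], [1,2], [1,3], [1,4], [2,3], [2,4], [3,4]
  2-simplices (10): [0,1,2], [0,1,3], [0,1,4], [0,2,3], [0,2,4], [0,3,4], [1,2,3], [1,2,4], [1,3,4], [2,3,4]
  3-simplices (5): [0,1,2,3], [0,1,2,4], [0,1,3,4], [0,2,3,4], [1,2,3,4]

so the chain groups are C_0 ≅ Z^5, C_1 ≅ Z^10, C_2 ≅ Z^10, C_3 ≅ Z^5.

∂_1: C_1 → C_0 is given by ∂[p,q] = [q] − [p]. For instance
  ∂[3,4] = [4] − [3].
The resulting 5×10 matrix has rank 4, and its Smith normal form has invariant factors (1,1,1,1).

Boundary ∂_2: C_2 → C_1 acts by ∂[p,q,r] = [q,r] − [p,r] + [p,q]. For instance
  ∂[1,2,4] = [2,4] − [1,4] + [1,2],
  ∂[0,1,4] = [1,4] − [0,4] + [0,1].
This gives a 10×10 integer matrix of rank 6; reducing to Smith normal form yields diagonal entries (1,1,1,1,1,1).

The boundary map ∂_3: C_3 → C_2 sends each 3-simplex σ to the alternating sum Σ_i (−1)^i (σ with its i-th vertex removed). For instance
  ∂[0,1,2,4] = [1,2,4] − [0,2,4] + [0,1,4] − [0,1,2],
  ∂[0,1,3,4] = [1,3,4] − [0,3,4] + [0,1,4] − [0,1,3].
This gives a 10×5 integer matrix of rank 4; reducing to Smith normal form yields diagonal entries (1,1,1,1).

Now H_k = ker ∂_k / im ∂_{k+1}, so:

  H_0: rank C_0 − rank ∂_1 = 5 − 4 = 1, and the invariant factors of ∂_1 are all 1, so H_0 = Z.
  H_1: rank ker ∂_1 − rank ∂_2 = (10 − 4) − 6 = 0, and the invariant factors of ∂_2 are all 1, so H_1 = 0.
  H_2: rank ker ∂_2 − rank ∂_3 = (10 − 6) − 4 = 0, and the invariant factors of ∂_3 are all 1, so H_2 = 0.
  H_3: rank ker ∂_3 − rank ∂_4 = (5 − 4) − 0 = 1, and there is no ∂_4, so H_3 = Z.

As a check, the Euler characteristic is 5 − 10 + 10 − 5 = 0, which agrees with 1 − 0 + 0 − 1 = 0.
(K is a triangulation of the 3-sphere S^3.)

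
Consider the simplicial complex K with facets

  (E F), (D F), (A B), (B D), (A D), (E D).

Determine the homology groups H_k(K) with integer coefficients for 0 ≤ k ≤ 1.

H_0 = Z,  H_1 = Z^2.

We work with the vertex ordering A < B < D < E < F. The simplices of K, each written with vertices in increasing order, are:

  0-simplices (5): A, B, D, E, F
  1-simplices (6): AB, AD, BD, DE, DF, EF

so the chain groups are C_0 ≅ Z^5, C_1 ≅ Z^6.

Boundary ∂_1: C_1 → C_0 sends each edge [p,q] (with p < q) to q − p. For instance
  ∂BD = D − B.
This gives a 5×6 integer matrix of rank 4; reducing to Smith normal form yields diagonal entries (1,1,1,1).

Computing H_k = (kernel of ∂_k) / (image of ∂_{k+1}):

  H_0: rank C_0 − rank ∂_1 = 5 − 4 = 1, and the invariant factors of ∂_1 are all 1, so H_0 = Z.
  H_1: rank ker ∂_1 − rank ∂_2 = (6 − 4) − 0 = 2, and there is no ∂_2, so H_1 = Z^2.

As a check, the Euler characteristic is 5 − 6 = -1, which agrees with 1 − 2 = -1.
(K is a triangulation of a wedge of 2 circles.)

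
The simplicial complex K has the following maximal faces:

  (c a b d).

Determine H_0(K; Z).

H_0 ≅ Z.

Fix the vertex order a < b < c < d and write every simplex with vertices in increasing order. Then dim K = 3 and the simplices of K are:

  0-simplices (4): a, b, c, d
  1-simplices (6): ab, ac, ad, bc, bd, cd
  2-simplices (4): abc, abd, acd, bcd
  3-simplices (1): abcd

giving chain groups C_0 ≅ Z^4, C_1 ≅ Z^6, C_2 ≅ Z^4, C_3 ≅ Z^1.

∂_1: C_1 → C_0 sends each edge [p,q] (with p < q) to q − p. For instance
  ∂ad = d − a.
As a 4×6 matrix over Z this has rank 3, with invariant factors (1,1,1).

∂_2: C_2 → C_1 maps a triangle to the signed sum of its edges. For instance
  ∂acd = cd − ad + ac,
  ∂bcd = cd − bd + bc.
As a 6×4 matrix over Z this has rank 3, with invariant factors (1,1,1).

Boundary ∂_3: C_3 → C_2 sends each 3-simplex σ to the alternating sum Σ_i (−1)^i (σ with its i-th vertex removed). For instance
  ∂abcd = bcd − acd + abd − abc.
As a 4×1 matrix over Z this has rank 1, with invariant factors (1).

Computing H_k = (kernel of ∂_k) / (image of ∂_{k+1}):

  H_0: rank C_0 − rank ∂_1 = 4 − 3 = 1, and the invariant factors of ∂_1 are all 1, so H_0 = Z.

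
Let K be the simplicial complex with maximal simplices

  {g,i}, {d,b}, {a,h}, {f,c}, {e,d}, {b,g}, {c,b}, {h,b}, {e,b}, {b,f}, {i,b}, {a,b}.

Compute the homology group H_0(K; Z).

We work with the vertex ordering a < b < c < d < e < f < g < h < i. The simplices of K, each written with vertices in increasing order, are:

  0-simplices (9): a, b, c, d, e, f, g, h, i
  1-simplices (12): ab, ah, bc, bd, be, bf, bg, bh, bi, cf, de, gi

so the chain groups are C_0 ≅ Z^9, C_1 ≅ Z^12.

Boundary ∂_1: C_1 → C_0 maps an edge to its endpoints' difference, ∂[p,q] = q − p.
As a 9×12 matrix over Z this has rank 8, with invariant factors (1,1,1,1,1,1,1,1).

From H_k ≅ ker(∂_k) / im(∂_{k+1}) we obtain:

  H_0: rank C_0 − rank ∂_1 = 9 − 8 = 1, and the invariant factors of ∂_1 are all 1, so H_0 ≅ Z.

H_0 = Z.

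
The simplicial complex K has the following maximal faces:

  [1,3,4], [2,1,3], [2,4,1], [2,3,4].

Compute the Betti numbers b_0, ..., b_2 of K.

We work with the vertex ordering 1 < 2 < 3 < 4. The simplices of K, each written with vertices in increasing order, are:

  0-simplices (4): [1], [2], [3], [4]
  1-simplices (6): [1,2], [1,3], [1,4], [2,3], [2,4], [3,4]
  2-simplices (4): [1,2,3], [1,2,4], [1,3,4], [2,3,4]

so the chain groups are C_0 ≅ Z^4, C_1 ≅ Z^6, C_2 ≅ Z^4.

Boundary ∂_1: C_1 → C_0 is given by ∂[p,q] = [q] − [p]. For instance
  ∂[3,4] = [4] − [3].
This gives a 4×6 integer matrix of rank 3; reducing to Smith normal form yields diagonal entries (1,1,1).

The boundary map ∂_2: C_2 → C_1 maps a triangle to the signed sum of its edges. For instance
  ∂[1,2,3] = [2,3] − [1,3] + [1,2],
  ∂[1,3,4] = [3,4] − [1,4] + [1,3].
The resulting 6×4 matrix has rank 3, and its Smith normal form has invariant factors (1,1,1).

Now H_k = ker ∂_k / im ∂_{k+1}, so:

  H_0: rank C_0 − rank ∂_1 = 4 − 3 = 1, and the invariant factors of ∂_1 are all 1, so H_0 = Z.
  H_1: rank ker ∂_1 − rank ∂_2 = (6 − 3) − 3 = 0, and the invariant factors of ∂_2 are all 1, so H_1 = 0.
  H_2: rank ker ∂_2 − rank ∂_3 = (4 − 3) − 0 = 1, and there is no ∂_3, so H_2 = Z.

As a check, the Euler characteristic is 4 − 6 + 4 = 2, which agrees with 1 − 0 + 1 = 2.

Hence the Betti numbers are b_0 = 1, b_1 = 0, b_2 = 1.

b_0 = 1, b_1 = 0, b_2 = 1.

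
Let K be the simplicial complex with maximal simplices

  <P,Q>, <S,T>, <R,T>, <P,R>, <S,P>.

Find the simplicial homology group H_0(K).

K has 5 vertices, 5 edges.
rank ∂_0 = 0, rank ∂_1 = 4 ⇒ b_0 = 5 − 0 − 4 = 1; all invariant factors of ∂_1 are 1 so no torsion. So H_0 ≅ Z.

H_0 = Z.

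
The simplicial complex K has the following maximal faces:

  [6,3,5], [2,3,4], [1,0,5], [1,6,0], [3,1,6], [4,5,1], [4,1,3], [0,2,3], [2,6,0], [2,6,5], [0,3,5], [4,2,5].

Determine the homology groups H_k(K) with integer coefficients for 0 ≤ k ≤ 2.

H_0 = Z,  H_1 = Z/2,  H_2 = 0.

Order the vertices as 0 < 1 < 2 < 3 < 4 < 5 < 6. Listing each simplex with vertices in this order, K has dimension 2 with simplices:

  0-simplices (7): [0], [1], [2], [3], [4], [5], [6]
  1-simplices (18): [0,1], [0,2], [0,3], [0,5], [0,6], [1,3], [1,4], [1,5], [1,6], [2,3], [2,4], [2,5], [2,6], [3,4], [3,5], [3,6], [4,5], [5,6]
  2-simplices (12): [0,1,5], [0,1,6], [0,2,3], [0,2,6], [0,3,5], [1,3,4], [1,3,6], [1,4,5], [2,3,4], [2,4,5], [2,5,6], [3,5,6]

Hence C_0 ≅ Z^7, C_1 ≅ Z^18, C_2 ≅ Z^12.

Boundary ∂_1: C_1 → C_0 sends each edge [p,q] (with p < q) to q − p.
This gives a 7×18 integer matrix of rank 6; reducing to Smith normal form yields diagonal entries (1,1,1,1,1,1).

Boundary ∂_2: C_2 → C_1 acts by ∂[p,q,r] = [q,r] − [p,r] + [p,q]. For instance
  ∂[3,5,6] = [5,6] − [3,6] + [3,5],
  ∂[1,3,4] = [3,4] − [1,4] + [1,3].
As a 18×12 matrix over Z this has rank 12, with invariant factors (1,1,1,1,1,1,1,1,1,1,1,2).

From H_k ≅ ker(∂_k) / im(∂_{k+1}) we obtain:

  H_0: rank C_0 − rank ∂_1 = 7 − 6 = 1, and the invariant factors of ∂_1 are all 1, so H_0 ≅ Z.
  H_1: rank ker ∂_1 − rank ∂_2 = (18 − 6) − 12 = 0, and ∂_2 has invariant factor 2 > 1, so H_1 ≅ Z/2.
  H_2: rank ker ∂_2 − rank ∂_3 = (12 − 12) − 0 = 0, and there is no ∂_3, so H_2 ≅ 0.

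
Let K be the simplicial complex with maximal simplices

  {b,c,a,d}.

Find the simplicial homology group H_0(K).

H_0 = Z.

We work with the vertex ordering a < b < c < d. The simplices of K, each written with vertices in increasing order, are:

  0-simplices (4): a, b, c, d
  1-simplices (6): ab, ac, ad, bc, bd, cd
  2-simplices (4): abc, abd, acd, bcd
  3-simplices (1): abcd

so the chain groups are C_0 ≅ Z^4, C_1 ≅ Z^6, C_2 ≅ Z^4, C_3 ≅ Z^1.

The boundary map ∂_1: C_1 → C_0 maps an edge to its endpoints' difference, ∂[p,q] = q − p. For instance
  ∂bc = c − b.
The resulting 4×6 matrix has rank 3, and its Smith normal form has invariant factors (1,1,1).

∂_2: C_2 → C_1 maps a triangle to the signed sum of its edges. For instance
  ∂bcd = cd − bd + bc,
  ∂abc = bc − ac + ab.
This gives a 6×4 integer matrix of rank 3; reducing to Smith normal form yields diagonal entries (1,1,1).

The boundary map ∂_3: C_3 → C_2 sends each 3-simplex σ to the alternating sum Σ_i (−1)^i (σ with its i-th vertex removed). For instance
  ∂abcd = bcd − acd + abd − abc.
As a 4×1 matrix over Z this has rank 1, with invariant factors (1).

Reading off H_k = ker ∂_k / im ∂_{k+1}:

  H_0: rank C_0 − rank ∂_1 = 4 − 3 = 1, and the invariant factors of ∂_1 are all 1, so H_0 ≅ Z.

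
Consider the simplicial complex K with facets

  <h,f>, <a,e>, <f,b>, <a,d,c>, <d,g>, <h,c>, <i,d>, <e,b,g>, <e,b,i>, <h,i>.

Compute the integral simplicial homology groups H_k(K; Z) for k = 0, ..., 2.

H_0 = Z,  H_1 = Z^4,  H_2 = 0.

Order the vertices as a < b < c < d < e < f < g < h < i. Listing each simplex with vertices in this order, K has dimension 2 with simplices:

  0-simplices (9): a, b, c, d, e, f, g, h, i
  1-simplices (15): ac, ad, ae, be, bf, bg, bi, cd, ch, dg, di, eg, ei, fh, hi
  2-simplices (3): acd, beg, bei

giving chain groups C_0 ≅ Z^9, C_1 ≅ Z^15, C_2 ≅ Z^3.

∂_1: C_1 → C_0 sends each edge [p,q] (with p < q) to q − p. For instance
  ∂bg = g − b.
As a 9×15 matrix over Z this has rank 8, with invariant factors (1,1,1,1,1,1,1,1).

Boundary ∂_2: C_2 → C_1 maps a triangle to the signed sum of its edges. For instance
  ∂bei = ei − bi + be,
  ∂beg = eg − bg + be.
The 15×3 boundary matrix has rank 3 and Smith normal form diag(1,1,1).

Now H_k = ker ∂_k / im ∂_{k+1}, so:

  H_0: rank C_0 − rank ∂_1 = 9 − 8 = 1, and the invariant factors of ∂_1 are all 1, so H_0 ≅ Z.
  H_1: rank ker ∂_1 − rank ∂_2 = (15 − 8) − 3 = 4, and the invariant factors of ∂_2 are all 1, so H_1 ≅ Z^4.
  H_2: rank ker ∂_2 − rank ∂_3 = (3 − 3) − 0 = 0, and there is no ∂_3, so H_2 ≅ 0.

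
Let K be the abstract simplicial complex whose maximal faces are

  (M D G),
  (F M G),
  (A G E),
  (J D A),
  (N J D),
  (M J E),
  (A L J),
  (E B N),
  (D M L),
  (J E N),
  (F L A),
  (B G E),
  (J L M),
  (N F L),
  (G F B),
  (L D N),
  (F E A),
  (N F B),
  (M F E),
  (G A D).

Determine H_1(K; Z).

Fix the vertex order A < B < D < E < F < G < J < L < M < N and write every simplex with vertices in increasing order. Then dim K = 2 and the simplices of K are:

  0-simplices (10): A, B, D, E, F, G, J, L, M, N
  1-simplices (30): AD, AE, AF, AG, AJ, AL, BE, BF, BG, BN, DG, DJ, DL, DM, DN, EF, EG, EJ, EM, EN, FG, FL, FM, FN, GM, JL, JM, JN, LM, LN
  2-simplices (20): ADG, ADJ, AEF, AEG, AFL, AJL, BEG, BEN, BFG, BFN, DGM, DJN, DLM, DLN, EFM, EJM, EJN, FGM, FLN, JLM

giving chain groups C_0 ≅ Z^10, C_1 ≅ Z^30, C_2 ≅ Z^20.

Boundary ∂_1: C_1 → C_0 is given by ∂[p,q] = [q] − [p]. For instance
  ∂JN = N − J.
This gives a 10×30 integer matrix of rank 9; reducing to Smith normal form yields diagonal entries (1,1,1,1,1,1,1,1,1).

The boundary map ∂_2: C_2 → C_1 maps a triangle to the signed sum of its edges. For instance
  ∂DJN = JN − DN + DJ,
  ∂BFG = FG − BG + BF.
The 30×20 boundary matrix has rank 20 and Smith normal form diag(1,1,1,1,1,1,1,1,1,1,1,1,1,1,1,1,1,1,1,2).

Now H_k = ker ∂_k / im ∂_{k+1}, so:

  H_1: rank ker ∂_1 − rank ∂_2 = (30 − 9) − 20 = 1, and ∂_2 has invariant factor 2 > 1, so H_1 ≅ Z × Z/2.

H_1 ≅ Z × Z/2.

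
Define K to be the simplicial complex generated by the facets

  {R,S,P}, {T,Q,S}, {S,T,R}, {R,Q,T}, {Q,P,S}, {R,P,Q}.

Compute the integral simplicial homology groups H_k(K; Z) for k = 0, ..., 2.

Order the vertices as P < Q < R < S < T. Listing each simplex with vertices in this order, K has dimension 2 with simplices:

  0-simplices (5): P, Q, R, S, T
  1-simplices (9): PQ, PR, PS, QR, QS, QT, RS, RT, ST
  2-simplices (6): PQR, PQS, PRS, QRT, QST, RST

Hence C_0 ≅ Z^5, C_1 ≅ Z^9, C_2 ≅ Z^6.

The boundary map ∂_1: C_1 → C_0 sends each edge [p,q] (with p < q) to q − p.
This gives a 5×9 integer matrix of rank 4; reducing to Smith normal form yields diagonal entries (1,1,1,1).

Boundary ∂_2: C_2 → C_1 sends each 2-simplex [p,q,r] to [q,r] − [p,r] + [p,q]. For instance
  ∂QRT = RT − QT + QR,
  ∂PRS = RS − PS + PR.
This gives a 9×6 integer matrix of rank 5; reducing to Smith normal form yields diagonal entries (1,1,1,1,1).

From H_k ≅ ker(∂_k) / im(∂_{k+1}) we obtain:

  H_0: rank C_0 − rank ∂_1 = 5 − 4 = 1, and the invariant factors of ∂_1 are all 1, so H_0 = Z.
  H_1: rank ker ∂_1 − rank ∂_2 = (9 − 4) − 5 = 0, and the invariant factors of ∂_2 are all 1, so H_1 = 0.
  H_2: rank ker ∂_2 − rank ∂_3 = (6 − 5) − 0 = 1, and there is no ∂_3, so H_2 = Z.

H_0 ≅ Z,  H_1 = 0,  H_2 ≅ Z.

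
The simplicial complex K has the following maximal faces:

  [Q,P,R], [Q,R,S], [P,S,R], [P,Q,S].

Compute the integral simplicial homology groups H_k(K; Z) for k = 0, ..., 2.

Take the total order P < Q < R < S on the vertex set. Then K (dimension 2) consists of the simplices:

  0-simplices (4): P, Q, R, S
  1-simplices (6): PQ, PR, PS, QR, QS, RS
  2-simplices (4): PQR, PQS, PRS, QRS

so the chain groups are C_0 ≅ Z^4, C_1 ≅ Z^6, C_2 ≅ Z^4.

The boundary map ∂_1: C_1 → C_0 is given by ∂[p,q] = [q] − [p].
The resulting 4×6 matrix has rank 3, and its Smith normal form has invariant factors (1,1,1).

The boundary map ∂_2: C_2 → C_1 acts by ∂[p,q,r] = [q,r] − [p,r] + [p,q]. For instance
  ∂PQS = QS − PS + PQ,
  ∂PQR = QR − PR + PQ.
This gives a 6×4 integer matrix of rank 3; reducing to Smith normal form yields diagonal entries (1,1,1).

Now H_k = ker ∂_k / im ∂_{k+1}, so:

  H_0: rank C_0 − rank ∂_1 = 4 − 3 = 1, and the invariant factors of ∂_1 are all 1, so H_0 = Z.
  H_1: rank ker ∂_1 − rank ∂_2 = (6 − 3) − 3 = 0, and the invariant factors of ∂_2 are all 1, so H_1 = 0.
  H_2: rank ker ∂_2 − rank ∂_3 = (4 − 3) − 0 = 1, and there is no ∂_3, so H_2 = Z.

H_0 = Z,  H_1 = 0,  H_2 = Z.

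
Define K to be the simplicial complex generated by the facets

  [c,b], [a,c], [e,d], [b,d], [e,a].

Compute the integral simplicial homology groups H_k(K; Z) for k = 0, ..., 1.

H_0 ≅ Z,  H_1 ≅ Z.

We work with the vertex ordering a < b < c < d < e. The simplices of K, each written with vertices in increasing order, are:

  0-simplices (5): a, b, c, d, e
  1-simplices (5): ac, ae, bc, bd, de

so the chain groups are C_0 ≅ Z^5, C_1 ≅ Z^5.

∂_1: C_1 → C_0 maps an edge to its endpoints' difference, ∂[p,q] = q − p. For instance
  ∂bd = d − b.
This gives a 5×5 integer matrix of rank 4; reducing to Smith normal form yields diagonal entries (1,1,1,1).

Reading off H_k = ker ∂_k / im ∂_{k+1}:

  H_0: rank C_0 − rank ∂_1 = 5 − 4 = 1, and the invariant factors of ∂_1 are all 1, so H_0 = Z.
  H_1: rank ker ∂_1 − rank ∂_2 = (5 − 4) − 0 = 1, and there is no ∂_2, so H_1 = Z.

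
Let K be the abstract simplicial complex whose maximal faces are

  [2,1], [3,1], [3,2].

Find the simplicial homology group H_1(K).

Order the vertices as 1 < 2 < 3. Listing each simplex with vertices in this order, K has dimension 1 with simplices:

  0-simplices (3): [1], [2], [3]
  1-simplices (3): [1,2], [1,3], [2,3]

giving chain groups C_0 ≅ Z^3, C_1 ≅ Z^3.

The boundary map ∂_1: C_1 → C_0 sends each edge [p,q] (with p < q) to q − p. For instance
  ∂[2,3] = [3] − [2].
The resulting 3×3 matrix has rank 2, and its Smith normal form has invariant factors (1,1).

From H_k ≅ ker(∂_k) / im(∂_{k+1}) we obtain:

  H_1: rank ker ∂_1 − rank ∂_2 = (3 − 2) − 0 = 1, and there is no ∂_2, so H_1 = Z.

(K is a triangulation of the circle S^1.)

H_1 = Z.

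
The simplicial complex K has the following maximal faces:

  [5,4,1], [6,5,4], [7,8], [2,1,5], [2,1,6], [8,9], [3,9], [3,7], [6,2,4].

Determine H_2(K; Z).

Take the total order 1 < 2 < 3 < 4 < 5 < 6 < 7 < 8 < 9 on the vertex set. Then K (dimension 2) consists of the simplices:

  0-simplices (9): [1], [2], [3], [4], [5], [6], [7], [8], [9]
  1-simplices (14): [1,2], [1,4], [1,5], [1,6], [2,4], [2,5], [2,6], [3,7], [3,9], [4,5], [4,6], [5,6], [7,8], [8,9]
  2-simplices (5): [1,2,5], [1,2,6], [1,4,5], [2,4,6], [4,5,6]

giving chain groups C_0 ≅ Z^9, C_1 ≅ Z^14, C_2 ≅ Z^5.

Boundary ∂_1: C_1 → C_0 sends each edge [p,q] (with p < q) to q − p.
The resulting 9×14 matrix has rank 7, and its Smith normal form has invariant factors (1,1,1,1,1,1,1).

Boundary ∂_2: C_2 → C_1 acts by ∂[p,q,r] = [q,r] − [p,r] + [p,q]. For instance
  ∂[1,2,5] = [2,5] − [1,5] + [1,2],
  ∂[1,2,6] = [2,6] − [1,6] + [1,2].
The 14×5 boundary matrix has rank 5 and Smith normal form diag(1,1,1,1,1).

Now H_k = ker ∂_k / im ∂_{k+1}, so:

  H_2: rank ker ∂_2 − rank ∂_3 = (5 − 5) − 0 = 0, and there is no ∂_3, so H_2 = 0.

H_2 ≅ 0.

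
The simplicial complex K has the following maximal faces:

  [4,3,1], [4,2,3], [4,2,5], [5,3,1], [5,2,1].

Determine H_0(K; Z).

Take the total order 1 < 2 < 3 < 4 < 5 on the vertex set. Then K (dimension 2) consists of the simplices:

  0-simplices (5): [1], [2], [3], [4], [5]
  1-simplices (10): [1,2], [1,3], [1,4], [1,5], [2,3], [2,4], [2,5], [3,4], [3,5], [4,5]
  2-simplices (5): [1,2,5], [1,3,4], [1,3,5], [2,3,4], [2,4,5]

giving chain groups C_0 ≅ Z^5, C_1 ≅ Z^10, C_2 ≅ Z^5.

∂_1: C_1 → C_0 maps an edge to its endpoints' difference, ∂[p,q] = q − p. For instance
  ∂[1,2] = [2] − [1].
The 5×10 boundary matrix has rank 4 and Smith normal form diag(1,1,1,1).

∂_2: C_2 → C_1 sends each 2-simplex [p,q,r] to [q,r] − [p,r] + [p,q]. For instance
  ∂[1,3,4] = [3,4] − [1,4] + [1,3],
  ∂[2,3,4] = [3,4] − [2,4] + [2,3].
As a 10×5 matrix over Z this has rank 5, with invariant factors (1,1,1,1,1).

Computing H_k = (kernel of ∂_k) / (image of ∂_{k+1}):

  H_0: rank C_0 − rank ∂_1 = 5 − 4 = 1, and the invariant factors of ∂_1 are all 1, so H_0 ≅ Z.

(K is a triangulation of the Möbius band.)

H_0 ≅ Z.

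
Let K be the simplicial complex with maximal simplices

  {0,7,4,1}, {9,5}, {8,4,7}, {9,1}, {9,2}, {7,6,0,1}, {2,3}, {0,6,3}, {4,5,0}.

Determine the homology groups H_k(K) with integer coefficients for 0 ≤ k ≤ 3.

H_0 = Z,  H_1 = Z^2,  H_2 = 0,  H_3 = 0.

We work with the vertex ordering 0 < 1 < 2 < 3 < 4 < 5 < 6 < 7 < 8 < 9. The simplices of K, each written with vertices in increasing order, are:

  0-simplices (10): [0], [1], [2], [3], [4], [5], [6], [7], [8], [9]
  1-simplices (19): [0,1], [0,3], [0,4], [0,5], [0,6], [0,7], [1,4], [1,6], [1,7], [1,9], [2,3], [2,9], [3,6], [4,5], [4,7], [4,8], [5,9], [6,7], [7,8]
  2-simplices (10): [0,1,4], [0,1,6], [0,1,7], [0,3,6], [0,4,5], [0,4,7], [0,6,7], [1,4,7], [1,6,7], [4,7,8]
  3-simplices (2): [0,1,4,7], [0,1,6,7]

Hence C_0 ≅ Z^10, C_1 ≅ Z^19, C_2 ≅ Z^10, C_3 ≅ Z^2.

The boundary map ∂_1: C_1 → C_0 sends each edge [p,q] (with p < q) to q − p. For instance
  ∂[1,9] = [9] − [1].
The 10×19 boundary matrix has rank 9 and Smith normal form diag(1,1,1,1,1,1,1,1,1).

∂_2: C_2 → C_1 maps a triangle to the signed sum of its edges. For instance
  ∂[0,1,4] = [1,4] − [0,4] + [0,1],
  ∂[0,1,6] = [1,6] − [0,6] + [0,1].
The resulting 19×10 matrix has rank 8, and its Smith normal form has invariant factors (1,1,1,1,1,1,1,1).

∂_3: C_3 → C_2 sends each 3-simplex σ to the alternating sum Σ_i (−1)^i (σ with its i-th vertex removed). For instance
  ∂[0,1,4,7] = [1,4,7] − [0,4,7] + [0,1,7] − [0,1,4],
  ∂[0,1,6,7] = [1,6,7] − [0,6,7] + [0,1,7] − [0,1,6].
The 10×2 boundary matrix has rank 2 and Smith normal form diag(1,1).

Reading off H_k = ker ∂_k / im ∂_{k+1}:

  H_0: rank C_0 − rank ∂_1 = 10 − 9 = 1, and the invariant factors of ∂_1 are all 1, so H_0 ≅ Z.
  H_1: rank ker ∂_1 − rank ∂_2 = (19 − 9) − 8 = 2, and the invariant factors of ∂_2 are all 1, so H_1 ≅ Z^2.
  H_2: rank ker ∂_2 − rank ∂_3 = (10 − 8) − 2 = 0, and the invariant factors of ∂_3 are all 1, so H_2 ≅ 0.
  H_3: rank ker ∂_3 − rank ∂_4 = (2 − 2) − 0 = 0, and there is no ∂_4, so H_3 ≅ 0.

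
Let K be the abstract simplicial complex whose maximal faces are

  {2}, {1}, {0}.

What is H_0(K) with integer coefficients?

H_0 ≅ Z^3.

We work with the vertex ordering 0 < 1 < 2. The simplices of K, each written with vertices in increasing order, are:

  0-simplices (3): [0], [1], [2]

giving chain groups C_0 ≅ Z^3.

Reading off H_k = ker ∂_k / im ∂_{k+1}:

  H_0: rank C_0 − rank ∂_1 = 3 − 0 = 3, and there is no ∂_1, so H_0 ≅ Z^3.

(K is a triangulation of a set of 3 points.)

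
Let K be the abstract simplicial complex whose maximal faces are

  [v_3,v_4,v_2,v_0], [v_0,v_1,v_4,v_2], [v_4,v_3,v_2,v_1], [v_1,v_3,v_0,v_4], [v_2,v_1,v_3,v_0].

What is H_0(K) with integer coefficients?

H_0 = Z.

Order the vertices as v_0 < v_1 < v_2 < v_3 < v_4. Listing each simplex with vertices in this order, K has dimension 3 with simplices:

  0-simplices (5): [v_0], [v_1], [v_2], [v_3], [v_4]
  1-simplices (10): [v_0,v_1], [v_0,v_2], [v_0,v_3], [v_0,v_4], [v_1,v_2], [v_1,v_3], [v_1,v_4], [v_2,v_3], [v_2,v_4], [v_3,v_4]
  2-simplices (10): [v_0,v_1,v_2], [v_0,v_1,v_3], [v_0,v_1,v_4], [v_0,v_2,v_3], [v_0,v_2,v_4], [v_0,v_3,v_4], [v_1,v_2,v_3], [v_1,v_2,v_4], [v_1,v_3,v_4], [v_2,v_3,v_4]
  3-simplices (5): [v_0,v_1,v_2,v_3], [v_0,v_1,v_2,v_4], [v_0,v_1,v_3,v_4], [v_0,v_2,v_3,v_4], [v_1,v_2,v_3,v_4]

Hence C_0 ≅ Z^5, C_1 ≅ Z^10, C_2 ≅ Z^10, C_3 ≅ Z^5.

∂_1: C_1 → C_0 maps an edge to its endpoints' difference, ∂[p,q] = q − p.
As a 5×10 matrix over Z this has rank 4, with invariant factors (1,1,1,1).

Boundary ∂_2: C_2 → C_1 sends each 2-simplex [p,q,r] to [q,r] − [p,r] + [p,q]. For instance
  ∂[v_0,v_1,v_4] = [v_1,v_4] − [v_0,v_4] + [v_0,v_1],
  ∂[v_0,v_2,v_4] = [v_2,v_4] − [v_0,v_4] + [v_0,v_2].
As a 10×10 matrix over Z this has rank 6, with invariant factors (1,1,1,1,1,1).

∂_3: C_3 → C_2 sends each 3-simplex σ to the alternating sum Σ_i (−1)^i (σ with its i-th vertex removed). For instance
  ∂[v_1,v_2,v_3,v_4] = [v_2,v_3,v_4] − [v_1,v_3,v_4] + [v_1,v_2,v_4] − [v_1,v_2,v_3],
  ∂[v_0,v_1,v_2,v_3] = [v_1,v_2,v_3] − [v_0,v_2,v_3] + [v_0,v_1,v_3] − [v_0,v_1,v_2].
The 10×5 boundary matrix has rank 4 and Smith normal form diag(1,1,1,1).

Now H_k = ker ∂_k / im ∂_{k+1}, so:

  H_0: rank C_0 − rank ∂_1 = 5 − 4 = 1, and the invariant factors of ∂_1 are all 1, so H_0 = Z.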